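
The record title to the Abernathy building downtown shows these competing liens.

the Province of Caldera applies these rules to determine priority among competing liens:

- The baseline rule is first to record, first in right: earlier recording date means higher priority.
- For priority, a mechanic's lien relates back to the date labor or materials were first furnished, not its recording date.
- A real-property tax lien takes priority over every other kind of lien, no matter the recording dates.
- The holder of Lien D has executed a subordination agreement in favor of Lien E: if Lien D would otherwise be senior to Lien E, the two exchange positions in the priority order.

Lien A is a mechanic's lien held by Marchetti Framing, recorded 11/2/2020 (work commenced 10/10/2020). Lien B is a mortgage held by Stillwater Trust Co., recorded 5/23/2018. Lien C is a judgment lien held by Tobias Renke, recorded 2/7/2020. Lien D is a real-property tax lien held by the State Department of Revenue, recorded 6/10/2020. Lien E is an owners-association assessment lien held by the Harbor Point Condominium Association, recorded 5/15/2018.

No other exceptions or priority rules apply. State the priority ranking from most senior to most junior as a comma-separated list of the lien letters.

E, D, B, C, A

Effective dates after the stated exceptions: A is treated as recorded 10/10/2020, the work-commencement date.
D, as a real-property tax lien, has superpriority and ranks first.
The other liens, earliest effective date first: E (5/15/2018), B (5/23/2018), C (2/7/2020), A (10/10/2020).
D would otherwise be senior to E, so under the subordination agreement D and E exchange positions.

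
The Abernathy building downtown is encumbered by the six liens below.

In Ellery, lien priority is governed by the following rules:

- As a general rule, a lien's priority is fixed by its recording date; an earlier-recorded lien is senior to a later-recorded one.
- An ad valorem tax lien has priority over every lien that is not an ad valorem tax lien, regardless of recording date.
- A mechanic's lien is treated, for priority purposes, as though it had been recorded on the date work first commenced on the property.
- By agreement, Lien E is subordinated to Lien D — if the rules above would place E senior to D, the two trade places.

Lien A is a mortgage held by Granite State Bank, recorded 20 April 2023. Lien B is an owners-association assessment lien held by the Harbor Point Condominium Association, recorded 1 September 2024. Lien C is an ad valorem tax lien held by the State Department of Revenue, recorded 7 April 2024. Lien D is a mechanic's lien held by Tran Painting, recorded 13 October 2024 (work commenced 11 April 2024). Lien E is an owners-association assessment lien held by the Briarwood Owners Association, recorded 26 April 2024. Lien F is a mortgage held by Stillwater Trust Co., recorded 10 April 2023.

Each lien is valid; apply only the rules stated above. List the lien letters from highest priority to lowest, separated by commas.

C, F, A, D, E, B

First, effective dates: D relates back to 11 April 2024 (work commenced).
As an ad valorem tax lien, C is senior to every other lien.
Among the remaining liens, by effective date: F (10 April 2023), A (20 April 2023), D (11 April 2024), E (26 April 2024), B (1 September 2024).
Since E is not senior to D, the subordination leaves the order unchanged.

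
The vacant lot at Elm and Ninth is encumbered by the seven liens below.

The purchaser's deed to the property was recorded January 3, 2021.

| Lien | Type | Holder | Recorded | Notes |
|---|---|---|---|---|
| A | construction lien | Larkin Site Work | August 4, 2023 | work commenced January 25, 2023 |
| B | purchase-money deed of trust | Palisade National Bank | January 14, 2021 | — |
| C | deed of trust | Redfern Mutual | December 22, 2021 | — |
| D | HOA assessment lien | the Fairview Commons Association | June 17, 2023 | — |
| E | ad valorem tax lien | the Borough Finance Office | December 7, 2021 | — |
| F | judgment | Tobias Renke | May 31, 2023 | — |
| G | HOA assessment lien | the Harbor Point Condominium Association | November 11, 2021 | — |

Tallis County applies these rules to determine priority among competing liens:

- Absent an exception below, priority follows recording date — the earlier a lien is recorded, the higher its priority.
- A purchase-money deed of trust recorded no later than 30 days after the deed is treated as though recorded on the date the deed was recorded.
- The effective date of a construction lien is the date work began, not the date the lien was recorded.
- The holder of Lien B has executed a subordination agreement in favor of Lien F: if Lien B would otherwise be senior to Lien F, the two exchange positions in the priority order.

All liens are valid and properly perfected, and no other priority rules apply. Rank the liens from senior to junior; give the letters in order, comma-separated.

Effective dates: A is treated as recorded January 25, 2023, the work-commencement date; B relates back to the deed date January 3, 2021.
By effective date: B (January 3, 2021), G (November 11, 2021), E (December 7, 2021), C (December 22, 2021), A (January 25, 2023), F (May 31, 2023), D (June 17, 2023).
The subordination applies — B was senior to F — so B and F swap.

F, G, E, C, A, B, D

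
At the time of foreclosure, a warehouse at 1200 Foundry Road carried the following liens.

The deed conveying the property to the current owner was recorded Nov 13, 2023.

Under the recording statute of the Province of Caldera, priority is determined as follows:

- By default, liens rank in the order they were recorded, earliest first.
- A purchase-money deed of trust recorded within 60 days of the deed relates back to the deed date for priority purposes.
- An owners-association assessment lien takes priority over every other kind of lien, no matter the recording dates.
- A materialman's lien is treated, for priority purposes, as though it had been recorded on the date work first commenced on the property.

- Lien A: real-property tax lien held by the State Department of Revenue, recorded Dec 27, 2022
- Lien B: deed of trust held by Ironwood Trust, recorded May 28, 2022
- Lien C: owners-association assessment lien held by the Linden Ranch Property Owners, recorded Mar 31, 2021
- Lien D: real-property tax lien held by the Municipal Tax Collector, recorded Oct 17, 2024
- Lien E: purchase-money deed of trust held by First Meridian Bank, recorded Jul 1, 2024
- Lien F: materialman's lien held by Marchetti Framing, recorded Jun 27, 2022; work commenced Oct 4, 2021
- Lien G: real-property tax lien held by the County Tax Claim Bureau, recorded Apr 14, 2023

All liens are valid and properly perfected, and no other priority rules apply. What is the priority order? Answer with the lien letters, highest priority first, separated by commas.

C, F, B, A, G, E, D

Effective dates: E was recorded 231 days after the deed, outside the 60-day window, so it keeps its recording date; F's effective date is Oct 4, 2021, when work began.
As an owners-association assessment lien, C is senior to every other lien.
Among the remaining liens, by effective date: F (Oct 4, 2021), B (May 28, 2022), A (Dec 27, 2022), G (Apr 14, 2023), E (Jul 1, 2024), D (Oct 17, 2024).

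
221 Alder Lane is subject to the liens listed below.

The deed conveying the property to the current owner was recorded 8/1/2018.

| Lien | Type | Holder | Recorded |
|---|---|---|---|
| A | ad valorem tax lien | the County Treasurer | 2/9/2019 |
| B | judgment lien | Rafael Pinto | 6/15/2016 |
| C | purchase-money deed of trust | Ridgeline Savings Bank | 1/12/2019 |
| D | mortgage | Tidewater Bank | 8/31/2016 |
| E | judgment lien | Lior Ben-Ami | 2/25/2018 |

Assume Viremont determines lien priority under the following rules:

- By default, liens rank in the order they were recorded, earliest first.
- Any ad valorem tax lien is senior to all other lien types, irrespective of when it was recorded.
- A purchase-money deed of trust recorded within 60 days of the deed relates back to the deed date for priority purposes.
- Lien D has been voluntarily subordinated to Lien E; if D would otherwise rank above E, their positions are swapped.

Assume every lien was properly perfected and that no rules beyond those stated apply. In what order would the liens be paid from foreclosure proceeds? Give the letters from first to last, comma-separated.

First, effective dates: C was recorded 164 days after the deed, outside the 60-day window, so it keeps its recording date.
A, as an ad valorem tax lien, has superpriority and ranks first.
Among the remaining liens, by effective date: B (6/15/2016), D (8/31/2016), E (2/25/2018), C (1/12/2019).
Because D would otherwise rank above E, the subordination swaps them.

A, B, E, D, C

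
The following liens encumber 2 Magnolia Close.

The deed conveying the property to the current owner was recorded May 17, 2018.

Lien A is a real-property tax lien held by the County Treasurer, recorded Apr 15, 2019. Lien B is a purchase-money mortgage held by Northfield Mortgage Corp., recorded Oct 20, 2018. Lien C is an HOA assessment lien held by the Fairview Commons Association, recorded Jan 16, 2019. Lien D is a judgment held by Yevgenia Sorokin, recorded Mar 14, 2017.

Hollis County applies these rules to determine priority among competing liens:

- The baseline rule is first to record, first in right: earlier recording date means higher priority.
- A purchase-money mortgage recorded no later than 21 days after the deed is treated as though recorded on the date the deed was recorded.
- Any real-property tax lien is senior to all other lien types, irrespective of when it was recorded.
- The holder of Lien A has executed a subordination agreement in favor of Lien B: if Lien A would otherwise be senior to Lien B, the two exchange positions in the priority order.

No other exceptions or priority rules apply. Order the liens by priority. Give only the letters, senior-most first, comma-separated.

B, D, A, C

Effective dates: B was recorded 156 days after the deed — beyond 21 days — so no relation-back applies.
A, as a real-property tax lien, has superpriority and ranks first.
The other liens, earliest effective date first: D (Mar 14, 2017), B (Oct 20, 2018), C (Jan 16, 2019).
The subordination applies — A was senior to B — so A and B swap.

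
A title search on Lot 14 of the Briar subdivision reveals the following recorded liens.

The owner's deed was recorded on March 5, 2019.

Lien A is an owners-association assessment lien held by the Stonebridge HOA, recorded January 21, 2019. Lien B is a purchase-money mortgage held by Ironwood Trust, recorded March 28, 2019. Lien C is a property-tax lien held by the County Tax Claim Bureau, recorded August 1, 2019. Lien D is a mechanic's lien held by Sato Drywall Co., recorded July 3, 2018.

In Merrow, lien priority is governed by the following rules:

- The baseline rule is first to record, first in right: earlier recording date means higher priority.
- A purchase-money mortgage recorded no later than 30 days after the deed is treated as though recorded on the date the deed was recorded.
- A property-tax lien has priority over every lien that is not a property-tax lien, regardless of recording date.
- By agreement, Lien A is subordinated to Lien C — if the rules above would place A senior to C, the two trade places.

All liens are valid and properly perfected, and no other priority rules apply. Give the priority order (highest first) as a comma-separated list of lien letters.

C, D, A, B

Effective dates after the stated exceptions: B was recorded within the 30-day window, so its effective date is the deed date March 5, 2019.
C, as a property-tax lien, has superpriority and ranks first.
Ordering the rest by effective date: D (July 3, 2018), A (January 21, 2019), B (March 5, 2019).
A already ranks below C; the subordination has no effect.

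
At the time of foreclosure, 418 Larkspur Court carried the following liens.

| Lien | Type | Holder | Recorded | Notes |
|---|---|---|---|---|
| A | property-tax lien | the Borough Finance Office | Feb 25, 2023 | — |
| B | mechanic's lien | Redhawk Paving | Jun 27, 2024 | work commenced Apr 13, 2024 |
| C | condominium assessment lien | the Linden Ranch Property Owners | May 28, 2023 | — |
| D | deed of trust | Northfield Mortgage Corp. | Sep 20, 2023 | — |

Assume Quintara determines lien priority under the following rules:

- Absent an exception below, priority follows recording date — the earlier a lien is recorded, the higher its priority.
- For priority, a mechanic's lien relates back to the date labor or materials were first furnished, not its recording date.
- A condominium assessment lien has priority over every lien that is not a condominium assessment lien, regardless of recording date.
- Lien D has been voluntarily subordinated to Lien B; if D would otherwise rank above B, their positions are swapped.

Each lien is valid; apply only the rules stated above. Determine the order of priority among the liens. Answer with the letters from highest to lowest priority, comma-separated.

C, A, B, D

Effective dates after the stated exceptions: B relates back to Apr 13, 2024 (work commenced).
C is a condominium assessment lien and takes priority over every other lien.
Among the remaining liens, by effective date: A (Feb 25, 2023), D (Sep 20, 2023), B (Apr 13, 2024).
The subordination applies — D was senior to B — so D and B swap.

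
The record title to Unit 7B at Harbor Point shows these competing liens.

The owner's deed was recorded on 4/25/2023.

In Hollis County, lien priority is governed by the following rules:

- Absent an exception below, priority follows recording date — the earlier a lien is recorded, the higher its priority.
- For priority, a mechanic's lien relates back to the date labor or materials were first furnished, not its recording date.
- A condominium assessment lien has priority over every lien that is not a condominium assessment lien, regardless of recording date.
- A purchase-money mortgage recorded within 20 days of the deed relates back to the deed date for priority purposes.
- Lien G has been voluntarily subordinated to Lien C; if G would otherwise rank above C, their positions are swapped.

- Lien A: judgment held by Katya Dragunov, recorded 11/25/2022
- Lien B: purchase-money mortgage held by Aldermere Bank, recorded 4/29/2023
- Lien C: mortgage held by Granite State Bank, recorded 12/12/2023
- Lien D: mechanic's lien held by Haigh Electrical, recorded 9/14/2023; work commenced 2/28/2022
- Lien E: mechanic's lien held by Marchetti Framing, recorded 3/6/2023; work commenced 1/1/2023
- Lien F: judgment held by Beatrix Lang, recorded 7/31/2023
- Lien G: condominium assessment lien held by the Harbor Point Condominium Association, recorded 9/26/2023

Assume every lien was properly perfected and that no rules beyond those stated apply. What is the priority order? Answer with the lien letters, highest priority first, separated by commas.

C, D, A, E, B, F, G

Adjusting effective dates: B relates back to the deed date 4/25/2023; D's effective date is 2/28/2022, when work began; E's effective date is 1/1/2023, when work began.
G, as a condominium assessment lien, has superpriority and ranks first.
Remaining liens by effective date: D (2/28/2022), A (11/25/2022), E (1/1/2023), B (4/25/2023), F (7/31/2023), C (12/12/2023).
G would otherwise be senior to C, so under the subordination agreement G and C exchange positions.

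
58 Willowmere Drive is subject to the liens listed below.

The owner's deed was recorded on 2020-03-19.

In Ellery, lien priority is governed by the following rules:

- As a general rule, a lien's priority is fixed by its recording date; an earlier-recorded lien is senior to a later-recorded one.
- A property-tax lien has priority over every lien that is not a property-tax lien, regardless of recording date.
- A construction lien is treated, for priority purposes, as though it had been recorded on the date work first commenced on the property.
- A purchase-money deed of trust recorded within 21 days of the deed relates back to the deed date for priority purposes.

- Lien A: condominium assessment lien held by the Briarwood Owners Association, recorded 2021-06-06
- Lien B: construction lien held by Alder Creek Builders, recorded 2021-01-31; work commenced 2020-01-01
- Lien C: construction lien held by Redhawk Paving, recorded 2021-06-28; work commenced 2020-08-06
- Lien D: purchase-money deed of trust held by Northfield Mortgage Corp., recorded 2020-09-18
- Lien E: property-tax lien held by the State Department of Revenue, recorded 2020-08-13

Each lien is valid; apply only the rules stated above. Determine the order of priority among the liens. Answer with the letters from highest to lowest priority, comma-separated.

Effective dates after the stated exceptions: B's effective date is 2020-01-01, when work began; C relates back to 2020-08-06 (work commenced); D was recorded 183 days after the deed — beyond 21 days — so no relation-back applies.
E, as a property-tax lien, has superpriority and ranks first.
Among the remaining liens, by effective date: B (2020-01-01), C (2020-08-06), D (2020-09-18), A (2021-06-06).

E, B, C, D, A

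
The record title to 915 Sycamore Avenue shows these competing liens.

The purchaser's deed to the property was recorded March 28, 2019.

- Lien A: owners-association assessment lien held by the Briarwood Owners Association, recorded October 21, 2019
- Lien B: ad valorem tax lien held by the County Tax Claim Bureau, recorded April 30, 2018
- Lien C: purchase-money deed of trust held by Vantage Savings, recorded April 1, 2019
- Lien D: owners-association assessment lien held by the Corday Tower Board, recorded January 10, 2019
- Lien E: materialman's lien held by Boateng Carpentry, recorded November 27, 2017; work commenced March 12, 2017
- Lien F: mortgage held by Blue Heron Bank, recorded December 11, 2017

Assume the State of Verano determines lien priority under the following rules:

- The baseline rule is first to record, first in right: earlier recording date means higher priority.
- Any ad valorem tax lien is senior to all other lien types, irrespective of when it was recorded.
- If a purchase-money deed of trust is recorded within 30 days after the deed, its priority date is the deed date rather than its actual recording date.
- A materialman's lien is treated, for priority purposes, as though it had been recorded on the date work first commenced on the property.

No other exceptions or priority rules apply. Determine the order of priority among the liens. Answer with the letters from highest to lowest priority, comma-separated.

First, effective dates: C's effective date is the deed date, March 28, 2019; E relates back to March 12, 2017 (work commenced).
B is an ad valorem tax lien, so it outranks all other liens regardless of date.
Among the remaining liens, by effective date: E (March 12, 2017), F (December 11, 2017), D (January 10, 2019), C (March 28, 2019), A (October 21, 2019).

B, E, F, D, C, A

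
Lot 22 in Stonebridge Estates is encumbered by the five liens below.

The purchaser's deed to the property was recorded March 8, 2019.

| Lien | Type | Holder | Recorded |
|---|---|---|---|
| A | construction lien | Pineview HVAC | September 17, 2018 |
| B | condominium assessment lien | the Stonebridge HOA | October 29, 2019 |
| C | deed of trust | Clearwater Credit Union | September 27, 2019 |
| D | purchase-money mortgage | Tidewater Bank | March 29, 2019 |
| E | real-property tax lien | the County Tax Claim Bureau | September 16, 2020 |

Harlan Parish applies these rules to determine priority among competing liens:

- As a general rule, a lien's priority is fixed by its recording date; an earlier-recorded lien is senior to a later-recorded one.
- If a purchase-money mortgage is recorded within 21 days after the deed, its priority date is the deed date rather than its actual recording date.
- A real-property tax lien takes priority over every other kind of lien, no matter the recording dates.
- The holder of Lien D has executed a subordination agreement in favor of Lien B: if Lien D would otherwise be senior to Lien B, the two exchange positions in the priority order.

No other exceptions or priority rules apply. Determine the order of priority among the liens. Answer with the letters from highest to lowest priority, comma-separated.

E, A, B, C, D

Effective dates: D relates back to the deed date March 8, 2019.
E is a real-property tax lien, so it outranks all other liens regardless of date.
The other liens, earliest effective date first: A (September 17, 2018), D (March 8, 2019), C (September 27, 2019), B (October 29, 2019).
Because D would otherwise rank above B, the subordination swaps them.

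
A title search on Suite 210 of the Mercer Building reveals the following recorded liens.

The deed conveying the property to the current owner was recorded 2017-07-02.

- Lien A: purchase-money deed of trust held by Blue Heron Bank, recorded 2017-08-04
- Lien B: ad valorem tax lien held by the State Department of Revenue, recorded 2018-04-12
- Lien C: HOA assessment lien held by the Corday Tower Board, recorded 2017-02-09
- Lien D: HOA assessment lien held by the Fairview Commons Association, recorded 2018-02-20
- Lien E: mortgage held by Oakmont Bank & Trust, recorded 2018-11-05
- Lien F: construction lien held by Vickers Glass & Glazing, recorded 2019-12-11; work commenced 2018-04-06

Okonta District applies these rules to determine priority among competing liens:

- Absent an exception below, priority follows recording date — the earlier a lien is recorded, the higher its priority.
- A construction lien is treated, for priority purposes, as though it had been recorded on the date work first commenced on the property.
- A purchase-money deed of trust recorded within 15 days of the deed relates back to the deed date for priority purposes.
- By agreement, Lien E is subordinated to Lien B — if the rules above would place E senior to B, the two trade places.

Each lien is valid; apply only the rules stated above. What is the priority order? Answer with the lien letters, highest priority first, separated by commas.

C, A, D, F, B, E

Adjusting effective dates: A missed the 15-day window (33 days after the deed), so its recording date stands; F's effective date is 2018-04-06, when work began.
Ordering by effective date: C (2017-02-09), A (2017-08-04), D (2018-02-20), F (2018-04-06), B (2018-04-12), E (2018-11-05).
E is already junior to B, so the subordination agreement changes nothing.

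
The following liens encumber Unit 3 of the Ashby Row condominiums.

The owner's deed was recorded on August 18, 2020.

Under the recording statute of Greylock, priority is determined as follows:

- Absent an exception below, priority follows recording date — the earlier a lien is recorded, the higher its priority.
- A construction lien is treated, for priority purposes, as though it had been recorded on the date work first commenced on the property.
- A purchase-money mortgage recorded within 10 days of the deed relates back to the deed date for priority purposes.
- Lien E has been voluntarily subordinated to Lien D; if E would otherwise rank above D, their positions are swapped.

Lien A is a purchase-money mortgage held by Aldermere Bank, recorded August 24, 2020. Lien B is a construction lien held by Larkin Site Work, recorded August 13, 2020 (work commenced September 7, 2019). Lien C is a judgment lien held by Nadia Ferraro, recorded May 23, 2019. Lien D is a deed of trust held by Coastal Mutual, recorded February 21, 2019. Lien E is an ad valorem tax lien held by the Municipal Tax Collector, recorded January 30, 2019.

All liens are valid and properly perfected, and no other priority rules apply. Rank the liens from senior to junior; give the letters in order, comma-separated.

First, effective dates: A relates back to the deed date August 18, 2020; B is treated as recorded September 7, 2019, the work-commencement date.
By effective date: E (January 30, 2019), D (February 21, 2019), C (May 23, 2019), B (September 7, 2019), A (August 18, 2020).
E is senior to D before the subordination, so the two trade places.

D, E, C, B, A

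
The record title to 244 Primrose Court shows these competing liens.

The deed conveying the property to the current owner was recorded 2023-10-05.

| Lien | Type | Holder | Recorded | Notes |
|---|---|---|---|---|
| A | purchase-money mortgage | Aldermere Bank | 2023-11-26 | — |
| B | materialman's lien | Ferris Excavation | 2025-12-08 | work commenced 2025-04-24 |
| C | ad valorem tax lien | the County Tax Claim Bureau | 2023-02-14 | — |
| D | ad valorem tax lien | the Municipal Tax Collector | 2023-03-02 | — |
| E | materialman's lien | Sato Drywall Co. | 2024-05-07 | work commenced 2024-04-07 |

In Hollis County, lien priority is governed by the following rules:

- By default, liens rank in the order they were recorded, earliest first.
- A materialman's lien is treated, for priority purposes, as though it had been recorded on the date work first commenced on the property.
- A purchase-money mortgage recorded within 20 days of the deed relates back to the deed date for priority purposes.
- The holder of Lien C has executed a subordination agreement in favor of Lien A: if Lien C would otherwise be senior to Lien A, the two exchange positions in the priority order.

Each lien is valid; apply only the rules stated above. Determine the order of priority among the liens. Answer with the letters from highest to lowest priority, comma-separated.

Effective dates after the stated exceptions: A was recorded 52 days after the deed — beyond 20 days — so no relation-back applies; B relates back to 2025-04-24 (work commenced); E relates back to 2024-04-07 (work commenced).
By effective date: C (2023-02-14), D (2023-03-02), A (2023-11-26), E (2024-04-07), B (2025-04-24).
C would otherwise be senior to A, so under the subordination agreement C and A exchange positions.

A, D, C, E, B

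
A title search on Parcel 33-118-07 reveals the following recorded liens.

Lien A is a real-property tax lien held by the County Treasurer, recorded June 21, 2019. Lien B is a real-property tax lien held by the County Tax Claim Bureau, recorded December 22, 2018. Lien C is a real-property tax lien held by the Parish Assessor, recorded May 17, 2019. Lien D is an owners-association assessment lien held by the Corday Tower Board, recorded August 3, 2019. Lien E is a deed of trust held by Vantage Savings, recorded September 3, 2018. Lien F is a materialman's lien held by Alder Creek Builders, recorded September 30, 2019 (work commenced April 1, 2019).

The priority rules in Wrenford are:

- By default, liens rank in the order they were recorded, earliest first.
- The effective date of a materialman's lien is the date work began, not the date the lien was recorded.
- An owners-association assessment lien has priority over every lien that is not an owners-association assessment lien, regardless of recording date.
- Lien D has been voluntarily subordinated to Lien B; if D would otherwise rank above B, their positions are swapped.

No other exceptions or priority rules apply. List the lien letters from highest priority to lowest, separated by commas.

First, effective dates: F relates back to April 1, 2019 (work commenced).
D is an owners-association assessment lien, so it outranks all other liens regardless of date.
Ordering the rest by effective date: E (September 3, 2018), B (December 22, 2018), F (April 1, 2019), C (May 17, 2019), A (June 21, 2019).
Because D would otherwise rank above B, the subordination swaps them.

B, E, D, F, C, A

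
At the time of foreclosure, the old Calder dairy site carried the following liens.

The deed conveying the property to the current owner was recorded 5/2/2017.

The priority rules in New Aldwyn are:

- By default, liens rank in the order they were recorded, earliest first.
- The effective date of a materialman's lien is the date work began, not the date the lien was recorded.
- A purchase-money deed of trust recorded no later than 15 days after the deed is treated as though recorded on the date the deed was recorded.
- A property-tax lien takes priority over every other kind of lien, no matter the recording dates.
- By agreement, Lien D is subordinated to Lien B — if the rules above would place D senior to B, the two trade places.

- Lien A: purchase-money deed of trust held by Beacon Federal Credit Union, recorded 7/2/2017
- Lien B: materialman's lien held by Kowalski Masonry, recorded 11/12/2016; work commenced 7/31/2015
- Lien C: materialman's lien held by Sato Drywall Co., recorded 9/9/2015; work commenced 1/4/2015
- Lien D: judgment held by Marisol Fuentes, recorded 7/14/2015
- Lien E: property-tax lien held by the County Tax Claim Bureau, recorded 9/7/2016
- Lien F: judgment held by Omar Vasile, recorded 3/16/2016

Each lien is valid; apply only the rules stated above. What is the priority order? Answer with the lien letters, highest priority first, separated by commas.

Adjusting effective dates: A missed the 15-day window (61 days after the deed), so its recording date stands; B's effective date is 7/31/2015, when work began; C is treated as recorded 1/4/2015, the work-commencement date.
E is a property-tax lien, so it outranks all other liens regardless of date.
The other liens, earliest effective date first: C (1/4/2015), D (7/14/2015), B (7/31/2015), F (3/16/2016), A (7/2/2017).
D is senior to B before the subordination, so the two trade places.

E, C, B, D, F, A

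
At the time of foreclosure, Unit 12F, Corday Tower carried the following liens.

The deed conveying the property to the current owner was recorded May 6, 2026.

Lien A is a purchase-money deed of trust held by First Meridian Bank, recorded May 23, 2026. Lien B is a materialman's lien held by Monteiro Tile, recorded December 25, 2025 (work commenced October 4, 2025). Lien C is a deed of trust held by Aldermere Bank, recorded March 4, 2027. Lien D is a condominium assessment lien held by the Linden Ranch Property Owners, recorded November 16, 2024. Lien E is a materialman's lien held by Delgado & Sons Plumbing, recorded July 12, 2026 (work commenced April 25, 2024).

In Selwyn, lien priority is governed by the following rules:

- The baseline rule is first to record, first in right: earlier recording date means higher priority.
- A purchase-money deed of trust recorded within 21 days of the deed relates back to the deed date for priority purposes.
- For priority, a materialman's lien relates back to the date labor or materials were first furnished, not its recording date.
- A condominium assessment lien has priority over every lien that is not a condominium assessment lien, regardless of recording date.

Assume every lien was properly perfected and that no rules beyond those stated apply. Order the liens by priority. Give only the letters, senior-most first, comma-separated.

D, E, B, A, C

First, effective dates: A was recorded within the 21-day window, so its effective date is the deed date May 6, 2026; B is treated as recorded October 4, 2025, the work-commencement date; E's effective date is April 25, 2024, when work began.
D is a condominium assessment lien, so it outranks all other liens regardless of date.
Among the remaining liens, by effective date: E (April 25, 2024), B (October 4, 2025), A (May 6, 2026), C (March 4, 2027).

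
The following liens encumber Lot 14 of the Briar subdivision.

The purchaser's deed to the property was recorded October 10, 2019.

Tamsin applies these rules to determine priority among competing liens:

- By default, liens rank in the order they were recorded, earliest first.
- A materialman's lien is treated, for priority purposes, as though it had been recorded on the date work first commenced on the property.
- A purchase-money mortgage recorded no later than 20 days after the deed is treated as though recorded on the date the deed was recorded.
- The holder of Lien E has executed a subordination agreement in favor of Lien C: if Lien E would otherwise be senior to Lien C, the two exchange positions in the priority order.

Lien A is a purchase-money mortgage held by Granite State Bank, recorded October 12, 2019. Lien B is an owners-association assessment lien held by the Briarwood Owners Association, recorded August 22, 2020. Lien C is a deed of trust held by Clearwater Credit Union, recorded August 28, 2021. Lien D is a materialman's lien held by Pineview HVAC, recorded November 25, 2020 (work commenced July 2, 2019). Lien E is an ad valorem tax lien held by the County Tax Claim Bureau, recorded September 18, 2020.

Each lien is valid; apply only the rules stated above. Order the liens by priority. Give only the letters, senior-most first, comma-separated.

Effective dates: A relates back to the deed date October 10, 2019; D's effective date is July 2, 2019, when work began.
By effective date, earliest first: D (July 2, 2019), A (October 10, 2019), B (August 22, 2020), E (September 18, 2020), C (August 28, 2021).
E would otherwise be senior to C, so under the subordination agreement E and C exchange positions.

D, A, B, C, E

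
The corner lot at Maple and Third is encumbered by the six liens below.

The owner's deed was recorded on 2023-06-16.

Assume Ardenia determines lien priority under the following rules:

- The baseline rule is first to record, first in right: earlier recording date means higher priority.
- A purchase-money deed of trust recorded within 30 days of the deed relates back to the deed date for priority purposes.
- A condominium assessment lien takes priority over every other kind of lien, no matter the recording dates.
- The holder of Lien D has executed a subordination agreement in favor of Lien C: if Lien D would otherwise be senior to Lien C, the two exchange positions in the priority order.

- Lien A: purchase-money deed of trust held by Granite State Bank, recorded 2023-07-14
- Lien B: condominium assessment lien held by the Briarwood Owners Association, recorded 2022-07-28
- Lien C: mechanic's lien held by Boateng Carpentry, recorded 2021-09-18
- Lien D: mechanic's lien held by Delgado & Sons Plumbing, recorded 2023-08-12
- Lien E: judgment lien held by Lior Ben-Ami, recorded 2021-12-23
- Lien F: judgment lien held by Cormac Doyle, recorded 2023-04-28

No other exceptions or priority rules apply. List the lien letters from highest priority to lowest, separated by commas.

First, effective dates: A was recorded within the 30-day window, so its effective date is the deed date 2023-06-16.
B, as a condominium assessment lien, has superpriority and ranks first.
The other liens, earliest effective date first: C (2021-09-18), E (2021-12-23), F (2023-04-28), A (2023-06-16), D (2023-08-12).
D already ranks below C; the subordination has no effect.

B, C, E, F, A, D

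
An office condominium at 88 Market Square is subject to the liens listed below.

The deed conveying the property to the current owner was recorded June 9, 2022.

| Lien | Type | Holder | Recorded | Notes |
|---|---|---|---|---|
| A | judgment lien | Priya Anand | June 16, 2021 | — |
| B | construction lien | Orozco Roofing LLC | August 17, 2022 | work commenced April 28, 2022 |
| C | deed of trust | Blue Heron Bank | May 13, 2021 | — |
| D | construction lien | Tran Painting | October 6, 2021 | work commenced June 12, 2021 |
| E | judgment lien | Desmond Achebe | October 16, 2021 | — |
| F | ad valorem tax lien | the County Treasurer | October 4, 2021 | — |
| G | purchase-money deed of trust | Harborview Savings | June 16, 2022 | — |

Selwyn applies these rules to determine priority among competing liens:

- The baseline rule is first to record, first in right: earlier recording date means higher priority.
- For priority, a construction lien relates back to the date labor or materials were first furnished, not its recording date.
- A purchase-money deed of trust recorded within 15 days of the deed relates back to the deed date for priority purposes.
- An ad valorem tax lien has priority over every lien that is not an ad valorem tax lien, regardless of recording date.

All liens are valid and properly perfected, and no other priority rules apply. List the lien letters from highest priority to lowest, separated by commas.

Adjusting effective dates: B relates back to April 28, 2022 (work commenced); D is treated as recorded June 12, 2021, the work-commencement date; G was recorded within the 15-day window, so its effective date is the deed date June 9, 2022.
F is an ad valorem tax lien and takes priority over every other lien.
Remaining liens by effective date: C (May 13, 2021), D (June 12, 2021), A (June 16, 2021), E (October 16, 2021), B (April 28, 2022), G (June 9, 2022).

F, C, D, A, E, B, G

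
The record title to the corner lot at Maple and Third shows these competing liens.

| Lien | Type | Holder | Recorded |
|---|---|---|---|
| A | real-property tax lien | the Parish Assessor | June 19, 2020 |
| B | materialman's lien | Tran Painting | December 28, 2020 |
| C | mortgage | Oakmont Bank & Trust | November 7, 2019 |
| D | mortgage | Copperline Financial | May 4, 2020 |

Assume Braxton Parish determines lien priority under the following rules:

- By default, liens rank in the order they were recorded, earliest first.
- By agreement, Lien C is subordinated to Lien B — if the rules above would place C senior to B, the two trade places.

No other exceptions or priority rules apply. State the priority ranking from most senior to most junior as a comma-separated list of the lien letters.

B, D, A, C

Ordering by effective date: C (November 7, 2019), D (May 4, 2020), A (June 19, 2020), B (December 28, 2020).
C would otherwise be senior to B, so under the subordination agreement C and B exchange positions.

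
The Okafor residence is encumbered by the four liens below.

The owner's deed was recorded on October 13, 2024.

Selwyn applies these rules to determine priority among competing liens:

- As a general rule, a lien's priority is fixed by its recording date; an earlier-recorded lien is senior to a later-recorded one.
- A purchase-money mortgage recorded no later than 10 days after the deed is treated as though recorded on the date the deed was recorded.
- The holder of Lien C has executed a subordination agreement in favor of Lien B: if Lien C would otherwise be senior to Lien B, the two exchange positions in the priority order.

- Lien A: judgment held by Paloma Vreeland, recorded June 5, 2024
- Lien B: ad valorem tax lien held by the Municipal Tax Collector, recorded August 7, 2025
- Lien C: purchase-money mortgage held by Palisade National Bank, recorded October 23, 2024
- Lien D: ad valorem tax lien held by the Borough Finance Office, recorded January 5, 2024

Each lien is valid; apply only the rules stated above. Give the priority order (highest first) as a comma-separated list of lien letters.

D, A, B, C

Effective dates after the stated exceptions: C was recorded within the 10-day window, so its effective date is the deed date October 13, 2024.
By effective date, earliest first: D (January 5, 2024), A (June 5, 2024), C (October 13, 2024), B (August 7, 2025).
C would otherwise be senior to B, so under the subordination agreement C and B exchange positions.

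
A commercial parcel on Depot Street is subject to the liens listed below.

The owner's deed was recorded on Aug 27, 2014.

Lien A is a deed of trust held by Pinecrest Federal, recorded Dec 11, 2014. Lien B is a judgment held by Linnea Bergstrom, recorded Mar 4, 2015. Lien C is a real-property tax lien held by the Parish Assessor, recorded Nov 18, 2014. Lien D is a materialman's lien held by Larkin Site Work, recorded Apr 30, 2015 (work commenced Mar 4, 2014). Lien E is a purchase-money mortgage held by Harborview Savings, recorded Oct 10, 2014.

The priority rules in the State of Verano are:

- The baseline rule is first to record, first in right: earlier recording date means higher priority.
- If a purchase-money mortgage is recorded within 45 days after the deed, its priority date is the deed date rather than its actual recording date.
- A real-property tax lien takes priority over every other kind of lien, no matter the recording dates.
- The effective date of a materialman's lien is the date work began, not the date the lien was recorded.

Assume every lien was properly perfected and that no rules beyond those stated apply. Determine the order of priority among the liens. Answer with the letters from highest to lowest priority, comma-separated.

First, effective dates: D's effective date is Mar 4, 2014, when work began; E's effective date is the deed date, Aug 27, 2014.
As a real-property tax lien, C is senior to every other lien.
The other liens, earliest effective date first: D (Mar 4, 2014), E (Aug 27, 2014), A (Dec 11, 2014), B (Mar 4, 2015).

C, D, E, A, B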